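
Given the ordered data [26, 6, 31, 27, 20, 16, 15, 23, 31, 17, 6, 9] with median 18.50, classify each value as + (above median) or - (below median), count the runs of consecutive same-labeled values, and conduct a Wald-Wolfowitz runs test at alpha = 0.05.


Step 1: Compute median = 18.50; label A = above, B = below.
Labels in order: ABAAABBAABBB  (n_A = 6, n_B = 6)
Step 2: Count runs R = 6.
Step 3: Under H0 (random ordering), E[R] = 2*n_A*n_B/(n_A+n_B) + 1 = 2*6*6/12 + 1 = 7.0000.
        Var[R] = 2*n_A*n_B*(2*n_A*n_B - n_A - n_B) / ((n_A+n_B)^2 * (n_A+n_B-1)) = 4320/1584 = 2.7273.
        SD[R] = 1.6514.
Step 4: Continuity-corrected z = (R + 0.5 - E[R]) / SD[R] = (6 + 0.5 - 7.0000) / 1.6514 = -0.3028.
Step 5: Two-sided p-value via normal approximation = 2*(1 - Phi(|z|)) = 0.762069.
Step 6: alpha = 0.05. fail to reject H0.

R = 6, z = -0.3028, p = 0.762069, fail to reject H0.


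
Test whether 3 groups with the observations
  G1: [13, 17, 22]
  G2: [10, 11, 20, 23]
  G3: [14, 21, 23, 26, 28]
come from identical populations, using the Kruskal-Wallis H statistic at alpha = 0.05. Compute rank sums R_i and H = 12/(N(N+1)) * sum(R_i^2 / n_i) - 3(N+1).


Step 1: Combine all N = 12 observations and assign midranks.
sorted (value, group, rank): (10,G2,1), (11,G2,2), (13,G1,3), (14,G3,4), (17,G1,5), (20,G2,6), (21,G3,7), (22,G1,8), (23,G2,9.5), (23,G3,9.5), (26,G3,11), (28,G3,12)
Step 2: Sum ranks within each group.
R_1 = 16 (n_1 = 3)
R_2 = 18.5 (n_2 = 4)
R_3 = 43.5 (n_3 = 5)
Step 3: H = 12/(N(N+1)) * sum(R_i^2/n_i) - 3(N+1)
     = 12/(12*13) * (16^2/3 + 18.5^2/4 + 43.5^2/5) - 3*13
     = 0.076923 * 549.346 - 39
     = 3.257372.
Step 4: Ties present; correction factor C = 1 - 6/(12^3 - 12) = 0.996503. Corrected H = 3.257372 / 0.996503 = 3.268801.
Step 5: Under H0, H ~ chi^2(2); p-value = 0.195069.
Step 6: alpha = 0.05. fail to reject H0.

H = 3.2688, df = 2, p = 0.195069, fail to reject H0.


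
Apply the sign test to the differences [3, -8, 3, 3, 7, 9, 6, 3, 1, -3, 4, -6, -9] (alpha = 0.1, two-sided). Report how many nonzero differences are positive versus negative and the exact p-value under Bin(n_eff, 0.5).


Step 1: Discard zero differences. Original n = 13; n_eff = number of nonzero differences = 13.
Nonzero differences (with sign): +3, -8, +3, +3, +7, +9, +6, +3, +1, -3, +4, -6, -9
Step 2: Count signs: positive = 9, negative = 4.
Step 3: Under H0: P(positive) = 0.5, so the number of positives S ~ Bin(13, 0.5).
Step 4: Two-sided exact p-value = sum of Bin(13,0.5) probabilities at or below the observed probability = 0.266846.
Step 5: alpha = 0.1. fail to reject H0.

n_eff = 13, pos = 9, neg = 4, p = 0.266846, fail to reject H0.


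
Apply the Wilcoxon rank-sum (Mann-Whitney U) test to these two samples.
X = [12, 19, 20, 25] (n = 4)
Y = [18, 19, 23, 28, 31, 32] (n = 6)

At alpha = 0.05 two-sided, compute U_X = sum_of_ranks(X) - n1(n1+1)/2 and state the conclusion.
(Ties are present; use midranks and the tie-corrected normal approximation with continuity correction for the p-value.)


Step 1: Combine and sort all 10 observations; assign midranks.
sorted (value, group): (12,X), (18,Y), (19,X), (19,Y), (20,X), (23,Y), (25,X), (28,Y), (31,Y), (32,Y)
ranks: 12->1, 18->2, 19->3.5, 19->3.5, 20->5, 23->6, 25->7, 28->8, 31->9, 32->10
Step 2: Rank sum for X: R1 = 1 + 3.5 + 5 + 7 = 16.5.
Step 3: U_X = R1 - n1(n1+1)/2 = 16.5 - 4*5/2 = 16.5 - 10 = 6.5.
       U_Y = n1*n2 - U_X = 24 - 6.5 = 17.5.
Step 4: Ties are present, so use the tie-corrected normal approximation (with continuity correction) for the p-value.
Step 5: p-value = 0.284958; compare to alpha = 0.05. fail to reject H0.

U_X = 6.5, p = 0.284958, fail to reject H0 at alpha = 0.05.


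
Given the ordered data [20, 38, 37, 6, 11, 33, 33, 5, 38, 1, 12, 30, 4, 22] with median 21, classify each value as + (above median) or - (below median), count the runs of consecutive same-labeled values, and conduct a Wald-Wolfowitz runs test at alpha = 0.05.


Step 1: Compute median = 21; label A = above, B = below.
Labels in order: BAABBAABABBABA  (n_A = 7, n_B = 7)
Step 2: Count runs R = 10.
Step 3: Under H0 (random ordering), E[R] = 2*n_A*n_B/(n_A+n_B) + 1 = 2*7*7/14 + 1 = 8.0000.
        Var[R] = 2*n_A*n_B*(2*n_A*n_B - n_A - n_B) / ((n_A+n_B)^2 * (n_A+n_B-1)) = 8232/2548 = 3.2308.
        SD[R] = 1.7974.
Step 4: Continuity-corrected z = (R - 0.5 - E[R]) / SD[R] = (10 - 0.5 - 8.0000) / 1.7974 = 0.8345.
Step 5: Two-sided p-value via normal approximation = 2*(1 - Phi(|z|)) = 0.403986.
Step 6: alpha = 0.05. fail to reject H0.

R = 10, z = 0.8345, p = 0.403986, fail to reject H0.


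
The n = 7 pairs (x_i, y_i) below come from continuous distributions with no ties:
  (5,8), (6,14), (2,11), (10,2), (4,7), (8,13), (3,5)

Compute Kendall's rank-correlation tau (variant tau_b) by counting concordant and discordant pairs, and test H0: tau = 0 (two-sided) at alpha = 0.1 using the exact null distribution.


Step 1: Enumerate the 21 unordered pairs (i,j) with i<j and classify each by sign(x_j-x_i) * sign(y_j-y_i).
  (1,2):dx=+1,dy=+6->C; (1,3):dx=-3,dy=+3->D; (1,4):dx=+5,dy=-6->D; (1,5):dx=-1,dy=-1->C
  (1,6):dx=+3,dy=+5->C; (1,7):dx=-2,dy=-3->C; (2,3):dx=-4,dy=-3->C; (2,4):dx=+4,dy=-12->D
  (2,5):dx=-2,dy=-7->C; (2,6):dx=+2,dy=-1->D; (2,7):dx=-3,dy=-9->C; (3,4):dx=+8,dy=-9->D
  (3,5):dx=+2,dy=-4->D; (3,6):dx=+6,dy=+2->C; (3,7):dx=+1,dy=-6->D; (4,5):dx=-6,dy=+5->D
  (4,6):dx=-2,dy=+11->D; (4,7):dx=-7,dy=+3->D; (5,6):dx=+4,dy=+6->C; (5,7):dx=-1,dy=-2->C
  (6,7):dx=-5,dy=-8->C
Step 2: C = 11, D = 10, total pairs = 21.
Step 3: tau = (C - D)/(n(n-1)/2) = (11 - 10)/21 = 0.047619.
Step 4: Exact two-sided p-value (enumerate n! = 5040 permutations of y under H0): p = 1.000000.
Step 5: alpha = 0.1. fail to reject H0.

tau_b = 0.0476 (C=11, D=10), p = 1.000000, fail to reject H0.


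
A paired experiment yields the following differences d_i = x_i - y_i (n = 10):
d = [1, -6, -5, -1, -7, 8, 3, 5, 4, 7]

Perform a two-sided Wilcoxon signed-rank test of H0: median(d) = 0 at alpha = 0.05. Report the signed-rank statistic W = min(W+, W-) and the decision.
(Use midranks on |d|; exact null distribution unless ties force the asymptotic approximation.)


Step 1: Drop any zero differences (none here) and take |d_i|.
|d| = [1, 6, 5, 1, 7, 8, 3, 5, 4, 7]
Step 2: Midrank |d_i| (ties get averaged ranks).
ranks: |1|->1.5, |6|->7, |5|->5.5, |1|->1.5, |7|->8.5, |8|->10, |3|->3, |5|->5.5, |4|->4, |7|->8.5
Step 3: Attach original signs; sum ranks with positive sign and with negative sign.
W+ = 1.5 + 10 + 3 + 5.5 + 4 + 8.5 = 32.5
W- = 7 + 5.5 + 1.5 + 8.5 = 22.5
(Check: W+ + W- = 55 should equal n(n+1)/2 = 55.)
Step 4: Test statistic W = min(W+, W-) = 22.5.
Step 5: Ties in |d|, so use the tie-corrected normal approximation.
        E[W] = n(n+1)/4 = 10*11/4 = 27.5.
        Tie groups: |d|=1 (t=2), |d|=5 (t=2), |d|=7 (t=2); sum(t^3 - t) = 18.
        Var[W] = n(n+1)(2n+1)/24 - sum(t^3-t)/48 = 2310/24 - 18/48 = 95.875.
        z = (W - E[W]) / sqrt(Var[W]) = (22.5 - 27.5) / 9.7916 = -0.5106.
        Two-sided p = 2*Phi(z) = 0.609601.
Step 6: alpha = 0.05. fail to reject H0.

W+ = 32.5, W- = 22.5, W = min = 22.5, p = 0.609601, fail to reject H0.


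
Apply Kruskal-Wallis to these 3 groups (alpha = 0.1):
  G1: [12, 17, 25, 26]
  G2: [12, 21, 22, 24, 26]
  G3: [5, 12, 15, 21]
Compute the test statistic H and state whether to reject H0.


Step 1: Combine all N = 13 observations and assign midranks.
sorted (value, group, rank): (5,G3,1), (12,G1,3), (12,G2,3), (12,G3,3), (15,G3,5), (17,G1,6), (21,G2,7.5), (21,G3,7.5), (22,G2,9), (24,G2,10), (25,G1,11), (26,G1,12.5), (26,G2,12.5)
Step 2: Sum ranks within each group.
R_1 = 32.5 (n_1 = 4)
R_2 = 42 (n_2 = 5)
R_3 = 16.5 (n_3 = 4)
Step 3: H = 12/(N(N+1)) * sum(R_i^2/n_i) - 3(N+1)
     = 12/(13*14) * (32.5^2/4 + 42^2/5 + 16.5^2/4) - 3*14
     = 0.065934 * 684.925 - 42
     = 3.159890.
Step 4: Ties present; correction factor C = 1 - 36/(13^3 - 13) = 0.983516. Corrected H = 3.159890 / 0.983516 = 3.212849.
Step 5: Under H0, H ~ chi^2(2); p-value = 0.200604.
Step 6: alpha = 0.1. fail to reject H0.

H = 3.2128, df = 2, p = 0.200604, fail to reject H0.


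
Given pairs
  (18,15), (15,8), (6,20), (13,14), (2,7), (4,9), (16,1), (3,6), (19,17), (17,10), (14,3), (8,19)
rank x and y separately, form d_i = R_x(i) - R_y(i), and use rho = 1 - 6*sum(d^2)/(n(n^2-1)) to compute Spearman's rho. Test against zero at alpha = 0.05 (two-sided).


Step 1: Rank x and y separately (midranks; no ties here).
rank(x): 18->11, 15->8, 6->4, 13->6, 2->1, 4->3, 16->9, 3->2, 19->12, 17->10, 14->7, 8->5
rank(y): 15->9, 8->5, 20->12, 14->8, 7->4, 9->6, 1->1, 6->3, 17->10, 10->7, 3->2, 19->11
Step 2: d_i = R_x(i) - R_y(i); compute d_i^2.
  (11-9)^2=4, (8-5)^2=9, (4-12)^2=64, (6-8)^2=4, (1-4)^2=9, (3-6)^2=9, (9-1)^2=64, (2-3)^2=1, (12-10)^2=4, (10-7)^2=9, (7-2)^2=25, (5-11)^2=36
sum(d^2) = 238.
Step 3: rho = 1 - 6*238 / (12*(12^2 - 1)) = 1 - 1428/1716 = 0.167832.
Step 4: Under H0, t = rho * sqrt((n-2)/(1-rho^2)) = 0.5384 ~ t(10).
Step 5: Two-sided p-value from the t-distribution with 10 df = 0.602099.
Step 6: alpha = 0.05. fail to reject H0.

rho = 0.1678, p = 0.602099, fail to reject H0 at alpha = 0.05.


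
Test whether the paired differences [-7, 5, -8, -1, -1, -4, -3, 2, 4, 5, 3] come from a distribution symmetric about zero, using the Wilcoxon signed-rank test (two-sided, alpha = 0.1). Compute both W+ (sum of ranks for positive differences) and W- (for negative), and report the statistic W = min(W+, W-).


Step 1: Drop any zero differences (none here) and take |d_i|.
|d| = [7, 5, 8, 1, 1, 4, 3, 2, 4, 5, 3]
Step 2: Midrank |d_i| (ties get averaged ranks).
ranks: |7|->10, |5|->8.5, |8|->11, |1|->1.5, |1|->1.5, |4|->6.5, |3|->4.5, |2|->3, |4|->6.5, |5|->8.5, |3|->4.5
Step 3: Attach original signs; sum ranks with positive sign and with negative sign.
W+ = 8.5 + 3 + 6.5 + 8.5 + 4.5 = 31
W- = 10 + 11 + 1.5 + 1.5 + 6.5 + 4.5 = 35
(Check: W+ + W- = 66 should equal n(n+1)/2 = 66.)
Step 4: Test statistic W = min(W+, W-) = 31.
Step 5: Ties in |d|, so use the tie-corrected normal approximation.
        E[W] = n(n+1)/4 = 11*12/4 = 33.
        Tie groups: |d|=1 (t=2), |d|=3 (t=2), |d|=4 (t=2), |d|=5 (t=2); sum(t^3 - t) = 24.
        Var[W] = n(n+1)(2n+1)/24 - sum(t^3-t)/48 = 3036/24 - 24/48 = 126.
        z = (W - E[W]) / sqrt(Var[W]) = (31 - 33) / 11.2250 = -0.1782.
        Two-sided p = 2*Phi(z) = 0.858586.
Step 6: alpha = 0.1. fail to reject H0.

W+ = 31, W- = 35, W = min = 31, p = 0.858586, fail to reject H0.


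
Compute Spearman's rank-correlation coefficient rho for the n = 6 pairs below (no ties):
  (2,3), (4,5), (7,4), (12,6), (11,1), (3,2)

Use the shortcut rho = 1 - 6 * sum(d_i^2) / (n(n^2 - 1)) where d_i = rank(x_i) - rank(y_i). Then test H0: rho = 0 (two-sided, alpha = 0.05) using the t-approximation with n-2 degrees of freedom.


Step 1: Rank x and y separately (midranks; no ties here).
rank(x): 2->1, 4->3, 7->4, 12->6, 11->5, 3->2
rank(y): 3->3, 5->5, 4->4, 6->6, 1->1, 2->2
Step 2: d_i = R_x(i) - R_y(i); compute d_i^2.
  (1-3)^2=4, (3-5)^2=4, (4-4)^2=0, (6-6)^2=0, (5-1)^2=16, (2-2)^2=0
sum(d^2) = 24.
Step 3: rho = 1 - 6*24 / (6*(6^2 - 1)) = 1 - 144/210 = 0.314286.
Step 4: Under H0, t = rho * sqrt((n-2)/(1-rho^2)) = 0.6621 ~ t(4).
Step 5: Two-sided p-value from the t-distribution with 4 df = 0.544093.
Step 6: alpha = 0.05. fail to reject H0.

rho = 0.3143, p = 0.544093, fail to reject H0 at alpha = 0.05.


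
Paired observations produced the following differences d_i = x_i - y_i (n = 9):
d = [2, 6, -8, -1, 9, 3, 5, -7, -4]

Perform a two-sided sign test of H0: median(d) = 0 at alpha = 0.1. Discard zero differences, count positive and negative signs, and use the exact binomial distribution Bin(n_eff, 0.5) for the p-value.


Step 1: Discard zero differences. Original n = 9; n_eff = number of nonzero differences = 9.
Nonzero differences (with sign): +2, +6, -8, -1, +9, +3, +5, -7, -4
Step 2: Count signs: positive = 5, negative = 4.
Step 3: Under H0: P(positive) = 0.5, so the number of positives S ~ Bin(9, 0.5).
Step 4: Two-sided exact p-value = sum of Bin(9,0.5) probabilities at or below the observed probability = 1.000000.
Step 5: alpha = 0.1. fail to reject H0.

n_eff = 9, pos = 5, neg = 4, p = 1.000000, fail to reject H0.


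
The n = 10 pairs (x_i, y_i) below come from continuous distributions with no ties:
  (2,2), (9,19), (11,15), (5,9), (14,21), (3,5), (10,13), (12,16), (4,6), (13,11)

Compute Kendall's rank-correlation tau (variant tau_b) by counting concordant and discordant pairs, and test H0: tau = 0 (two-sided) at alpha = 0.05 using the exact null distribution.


Step 1: Enumerate the 45 unordered pairs (i,j) with i<j and classify each by sign(x_j-x_i) * sign(y_j-y_i).
  (1,2):dx=+7,dy=+17->C; (1,3):dx=+9,dy=+13->C; (1,4):dx=+3,dy=+7->C; (1,5):dx=+12,dy=+19->C
  (1,6):dx=+1,dy=+3->C; (1,7):dx=+8,dy=+11->C; (1,8):dx=+10,dy=+14->C; (1,9):dx=+2,dy=+4->C
  (1,10):dx=+11,dy=+9->C; (2,3):dx=+2,dy=-4->D; (2,4):dx=-4,dy=-10->C; (2,5):dx=+5,dy=+2->C
  (2,6):dx=-6,dy=-14->C; (2,7):dx=+1,dy=-6->D; (2,8):dx=+3,dy=-3->D; (2,9):dx=-5,dy=-13->C
  (2,10):dx=+4,dy=-8->D; (3,4):dx=-6,dy=-6->C; (3,5):dx=+3,dy=+6->C; (3,6):dx=-8,dy=-10->C
  (3,7):dx=-1,dy=-2->C; (3,8):dx=+1,dy=+1->C; (3,9):dx=-7,dy=-9->C; (3,10):dx=+2,dy=-4->D
  (4,5):dx=+9,dy=+12->C; (4,6):dx=-2,dy=-4->C; (4,7):dx=+5,dy=+4->C; (4,8):dx=+7,dy=+7->C
  (4,9):dx=-1,dy=-3->C; (4,10):dx=+8,dy=+2->C; (5,6):dx=-11,dy=-16->C; (5,7):dx=-4,dy=-8->C
  (5,8):dx=-2,dy=-5->C; (5,9):dx=-10,dy=-15->C; (5,10):dx=-1,dy=-10->C; (6,7):dx=+7,dy=+8->C
  (6,8):dx=+9,dy=+11->C; (6,9):dx=+1,dy=+1->C; (6,10):dx=+10,dy=+6->C; (7,8):dx=+2,dy=+3->C
  (7,9):dx=-6,dy=-7->C; (7,10):dx=+3,dy=-2->D; (8,9):dx=-8,dy=-10->C; (8,10):dx=+1,dy=-5->D
  (9,10):dx=+9,dy=+5->C
Step 2: C = 38, D = 7, total pairs = 45.
Step 3: tau = (C - D)/(n(n-1)/2) = (38 - 7)/45 = 0.688889.
Step 4: Exact two-sided p-value (enumerate n! = 3628800 permutations of y under H0): p = 0.004687.
Step 5: alpha = 0.05. reject H0.

tau_b = 0.6889 (C=38, D=7), p = 0.004687, reject H0.


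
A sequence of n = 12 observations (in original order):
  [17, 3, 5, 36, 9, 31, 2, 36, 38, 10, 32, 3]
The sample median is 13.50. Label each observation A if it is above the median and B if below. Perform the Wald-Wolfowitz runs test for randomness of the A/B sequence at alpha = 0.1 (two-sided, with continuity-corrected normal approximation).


Step 1: Compute median = 13.50; label A = above, B = below.
Labels in order: ABBABABAABAB  (n_A = 6, n_B = 6)
Step 2: Count runs R = 10.
Step 3: Under H0 (random ordering), E[R] = 2*n_A*n_B/(n_A+n_B) + 1 = 2*6*6/12 + 1 = 7.0000.
        Var[R] = 2*n_A*n_B*(2*n_A*n_B - n_A - n_B) / ((n_A+n_B)^2 * (n_A+n_B-1)) = 4320/1584 = 2.7273.
        SD[R] = 1.6514.
Step 4: Continuity-corrected z = (R - 0.5 - E[R]) / SD[R] = (10 - 0.5 - 7.0000) / 1.6514 = 1.5138.
Step 5: Two-sided p-value via normal approximation = 2*(1 - Phi(|z|)) = 0.130070.
Step 6: alpha = 0.1. fail to reject H0.

R = 10, z = 1.5138, p = 0.130070, fail to reject H0.


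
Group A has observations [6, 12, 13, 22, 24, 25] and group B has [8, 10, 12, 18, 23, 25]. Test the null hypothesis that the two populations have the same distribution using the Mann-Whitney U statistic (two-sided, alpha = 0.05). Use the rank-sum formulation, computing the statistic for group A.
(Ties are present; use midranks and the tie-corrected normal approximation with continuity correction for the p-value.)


Step 1: Combine and sort all 12 observations; assign midranks.
sorted (value, group): (6,X), (8,Y), (10,Y), (12,X), (12,Y), (13,X), (18,Y), (22,X), (23,Y), (24,X), (25,X), (25,Y)
ranks: 6->1, 8->2, 10->3, 12->4.5, 12->4.5, 13->6, 18->7, 22->8, 23->9, 24->10, 25->11.5, 25->11.5
Step 2: Rank sum for X: R1 = 1 + 4.5 + 6 + 8 + 10 + 11.5 = 41.
Step 3: U_X = R1 - n1(n1+1)/2 = 41 - 6*7/2 = 41 - 21 = 20.
       U_Y = n1*n2 - U_X = 36 - 20 = 16.
Step 4: Ties are present, so use the tie-corrected normal approximation (with continuity correction) for the p-value.
Step 5: p-value = 0.809527; compare to alpha = 0.05. fail to reject H0.

U_X = 20, p = 0.809527, fail to reject H0 at alpha = 0.05.


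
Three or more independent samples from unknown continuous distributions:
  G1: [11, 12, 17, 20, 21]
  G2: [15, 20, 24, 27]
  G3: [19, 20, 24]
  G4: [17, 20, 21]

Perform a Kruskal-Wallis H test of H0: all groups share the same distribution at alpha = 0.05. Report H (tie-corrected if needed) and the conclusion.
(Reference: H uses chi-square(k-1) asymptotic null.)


Step 1: Combine all N = 15 observations and assign midranks.
sorted (value, group, rank): (11,G1,1), (12,G1,2), (15,G2,3), (17,G1,4.5), (17,G4,4.5), (19,G3,6), (20,G1,8.5), (20,G2,8.5), (20,G3,8.5), (20,G4,8.5), (21,G1,11.5), (21,G4,11.5), (24,G2,13.5), (24,G3,13.5), (27,G2,15)
Step 2: Sum ranks within each group.
R_1 = 27.5 (n_1 = 5)
R_2 = 40 (n_2 = 4)
R_3 = 28 (n_3 = 3)
R_4 = 24.5 (n_4 = 3)
Step 3: H = 12/(N(N+1)) * sum(R_i^2/n_i) - 3(N+1)
     = 12/(15*16) * (27.5^2/5 + 40^2/4 + 28^2/3 + 24.5^2/3) - 3*16
     = 0.050000 * 1012.67 - 48
     = 2.633333.
Step 4: Ties present; correction factor C = 1 - 78/(15^3 - 15) = 0.976786. Corrected H = 2.633333 / 0.976786 = 2.695917.
Step 5: Under H0, H ~ chi^2(3); p-value = 0.440922.
Step 6: alpha = 0.05. fail to reject H0.

H = 2.6959, df = 3, p = 0.440922, fail to reject H0.


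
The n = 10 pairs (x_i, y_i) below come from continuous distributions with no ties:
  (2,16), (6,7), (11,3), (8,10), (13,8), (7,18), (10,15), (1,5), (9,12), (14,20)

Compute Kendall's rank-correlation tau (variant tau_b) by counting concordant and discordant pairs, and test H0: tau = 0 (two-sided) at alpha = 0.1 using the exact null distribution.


Step 1: Enumerate the 45 unordered pairs (i,j) with i<j and classify each by sign(x_j-x_i) * sign(y_j-y_i).
  (1,2):dx=+4,dy=-9->D; (1,3):dx=+9,dy=-13->D; (1,4):dx=+6,dy=-6->D; (1,5):dx=+11,dy=-8->D
  (1,6):dx=+5,dy=+2->C; (1,7):dx=+8,dy=-1->D; (1,8):dx=-1,dy=-11->C; (1,9):dx=+7,dy=-4->D
  (1,10):dx=+12,dy=+4->C; (2,3):dx=+5,dy=-4->D; (2,4):dx=+2,dy=+3->C; (2,5):dx=+7,dy=+1->C
  (2,6):dx=+1,dy=+11->C; (2,7):dx=+4,dy=+8->C; (2,8):dx=-5,dy=-2->C; (2,9):dx=+3,dy=+5->C
  (2,10):dx=+8,dy=+13->C; (3,4):dx=-3,dy=+7->D; (3,5):dx=+2,dy=+5->C; (3,6):dx=-4,dy=+15->D
  (3,7):dx=-1,dy=+12->D; (3,8):dx=-10,dy=+2->D; (3,9):dx=-2,dy=+9->D; (3,10):dx=+3,dy=+17->C
  (4,5):dx=+5,dy=-2->D; (4,6):dx=-1,dy=+8->D; (4,7):dx=+2,dy=+5->C; (4,8):dx=-7,dy=-5->C
  (4,9):dx=+1,dy=+2->C; (4,10):dx=+6,dy=+10->C; (5,6):dx=-6,dy=+10->D; (5,7):dx=-3,dy=+7->D
  (5,8):dx=-12,dy=-3->C; (5,9):dx=-4,dy=+4->D; (5,10):dx=+1,dy=+12->C; (6,7):dx=+3,dy=-3->D
  (6,8):dx=-6,dy=-13->C; (6,9):dx=+2,dy=-6->D; (6,10):dx=+7,dy=+2->C; (7,8):dx=-9,dy=-10->C
  (7,9):dx=-1,dy=-3->C; (7,10):dx=+4,dy=+5->C; (8,9):dx=+8,dy=+7->C; (8,10):dx=+13,dy=+15->C
  (9,10):dx=+5,dy=+8->C
Step 2: C = 26, D = 19, total pairs = 45.
Step 3: tau = (C - D)/(n(n-1)/2) = (26 - 19)/45 = 0.155556.
Step 4: Exact two-sided p-value (enumerate n! = 3628800 permutations of y under H0): p = 0.600654.
Step 5: alpha = 0.1. fail to reject H0.

tau_b = 0.1556 (C=26, D=19), p = 0.600654, fail to reject H0.


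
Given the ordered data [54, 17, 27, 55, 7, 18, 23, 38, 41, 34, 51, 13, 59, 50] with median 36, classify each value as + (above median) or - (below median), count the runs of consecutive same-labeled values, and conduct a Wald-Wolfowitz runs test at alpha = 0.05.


Step 1: Compute median = 36; label A = above, B = below.
Labels in order: ABBABBBAABABAA  (n_A = 7, n_B = 7)
Step 2: Count runs R = 9.
Step 3: Under H0 (random ordering), E[R] = 2*n_A*n_B/(n_A+n_B) + 1 = 2*7*7/14 + 1 = 8.0000.
        Var[R] = 2*n_A*n_B*(2*n_A*n_B - n_A - n_B) / ((n_A+n_B)^2 * (n_A+n_B-1)) = 8232/2548 = 3.2308.
        SD[R] = 1.7974.
Step 4: Continuity-corrected z = (R - 0.5 - E[R]) / SD[R] = (9 - 0.5 - 8.0000) / 1.7974 = 0.2782.
Step 5: Two-sided p-value via normal approximation = 2*(1 - Phi(|z|)) = 0.780879.
Step 6: alpha = 0.05. fail to reject H0.

R = 9, z = 0.2782, p = 0.780879, fail to reject H0.


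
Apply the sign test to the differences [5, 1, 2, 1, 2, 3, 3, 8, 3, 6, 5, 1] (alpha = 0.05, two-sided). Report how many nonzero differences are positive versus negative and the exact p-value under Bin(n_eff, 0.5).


Step 1: Discard zero differences. Original n = 12; n_eff = number of nonzero differences = 12.
Nonzero differences (with sign): +5, +1, +2, +1, +2, +3, +3, +8, +3, +6, +5, +1
Step 2: Count signs: positive = 12, negative = 0.
Step 3: Under H0: P(positive) = 0.5, so the number of positives S ~ Bin(12, 0.5).
Step 4: Two-sided exact p-value = sum of Bin(12,0.5) probabilities at or below the observed probability = 0.000488.
Step 5: alpha = 0.05. reject H0.

n_eff = 12, pos = 12, neg = 0, p = 0.000488, reject H0.


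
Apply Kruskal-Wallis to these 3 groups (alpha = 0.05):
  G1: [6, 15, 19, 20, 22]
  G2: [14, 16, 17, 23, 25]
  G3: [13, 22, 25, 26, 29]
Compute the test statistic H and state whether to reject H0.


Step 1: Combine all N = 15 observations and assign midranks.
sorted (value, group, rank): (6,G1,1), (13,G3,2), (14,G2,3), (15,G1,4), (16,G2,5), (17,G2,6), (19,G1,7), (20,G1,8), (22,G1,9.5), (22,G3,9.5), (23,G2,11), (25,G2,12.5), (25,G3,12.5), (26,G3,14), (29,G3,15)
Step 2: Sum ranks within each group.
R_1 = 29.5 (n_1 = 5)
R_2 = 37.5 (n_2 = 5)
R_3 = 53 (n_3 = 5)
Step 3: H = 12/(N(N+1)) * sum(R_i^2/n_i) - 3(N+1)
     = 12/(15*16) * (29.5^2/5 + 37.5^2/5 + 53^2/5) - 3*16
     = 0.050000 * 1017.1 - 48
     = 2.855000.
Step 4: Ties present; correction factor C = 1 - 12/(15^3 - 15) = 0.996429. Corrected H = 2.855000 / 0.996429 = 2.865233.
Step 5: Under H0, H ~ chi^2(2); p-value = 0.238684.
Step 6: alpha = 0.05. fail to reject H0.

H = 2.8652, df = 2, p = 0.238684, fail to reject H0.


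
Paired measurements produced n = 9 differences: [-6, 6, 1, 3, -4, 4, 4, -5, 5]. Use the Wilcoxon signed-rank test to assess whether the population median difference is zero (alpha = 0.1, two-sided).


Step 1: Drop any zero differences (none here) and take |d_i|.
|d| = [6, 6, 1, 3, 4, 4, 4, 5, 5]
Step 2: Midrank |d_i| (ties get averaged ranks).
ranks: |6|->8.5, |6|->8.5, |1|->1, |3|->2, |4|->4, |4|->4, |4|->4, |5|->6.5, |5|->6.5
Step 3: Attach original signs; sum ranks with positive sign and with negative sign.
W+ = 8.5 + 1 + 2 + 4 + 4 + 6.5 = 26
W- = 8.5 + 4 + 6.5 = 19
(Check: W+ + W- = 45 should equal n(n+1)/2 = 45.)
Step 4: Test statistic W = min(W+, W-) = 19.
Step 5: Ties in |d|, so use the tie-corrected normal approximation.
        E[W] = n(n+1)/4 = 9*10/4 = 22.5.
        Tie groups: |d|=4 (t=3), |d|=5 (t=2), |d|=6 (t=2); sum(t^3 - t) = 36.
        Var[W] = n(n+1)(2n+1)/24 - sum(t^3-t)/48 = 1710/24 - 36/48 = 70.5.
        z = (W - E[W]) / sqrt(Var[W]) = (19 - 22.5) / 8.3964 = -0.4168.
        Two-sided p = 2*Phi(z) = 0.676793.
Step 6: alpha = 0.1. fail to reject H0.

W+ = 26, W- = 19, W = min = 19, p = 0.676793, fail to reject H0.


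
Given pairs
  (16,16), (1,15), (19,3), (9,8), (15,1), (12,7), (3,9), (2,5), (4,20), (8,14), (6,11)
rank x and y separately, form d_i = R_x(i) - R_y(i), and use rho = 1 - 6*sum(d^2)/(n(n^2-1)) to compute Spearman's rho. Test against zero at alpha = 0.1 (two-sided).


Step 1: Rank x and y separately (midranks; no ties here).
rank(x): 16->10, 1->1, 19->11, 9->7, 15->9, 12->8, 3->3, 2->2, 4->4, 8->6, 6->5
rank(y): 16->10, 15->9, 3->2, 8->5, 1->1, 7->4, 9->6, 5->3, 20->11, 14->8, 11->7
Step 2: d_i = R_x(i) - R_y(i); compute d_i^2.
  (10-10)^2=0, (1-9)^2=64, (11-2)^2=81, (7-5)^2=4, (9-1)^2=64, (8-4)^2=16, (3-6)^2=9, (2-3)^2=1, (4-11)^2=49, (6-8)^2=4, (5-7)^2=4
sum(d^2) = 296.
Step 3: rho = 1 - 6*296 / (11*(11^2 - 1)) = 1 - 1776/1320 = -0.345455.
Step 4: Under H0, t = rho * sqrt((n-2)/(1-rho^2)) = -1.1044 ~ t(9).
Step 5: Two-sided p-value from the t-distribution with 9 df = 0.298089.
Step 6: alpha = 0.1. fail to reject H0.

rho = -0.3455, p = 0.298089, fail to reject H0 at alpha = 0.1.


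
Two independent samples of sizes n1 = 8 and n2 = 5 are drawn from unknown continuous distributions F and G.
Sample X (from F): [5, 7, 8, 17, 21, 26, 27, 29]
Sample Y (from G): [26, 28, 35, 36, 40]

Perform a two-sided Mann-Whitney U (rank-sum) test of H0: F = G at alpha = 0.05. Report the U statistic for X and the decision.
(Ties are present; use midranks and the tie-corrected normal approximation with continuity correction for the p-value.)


Step 1: Combine and sort all 13 observations; assign midranks.
sorted (value, group): (5,X), (7,X), (8,X), (17,X), (21,X), (26,X), (26,Y), (27,X), (28,Y), (29,X), (35,Y), (36,Y), (40,Y)
ranks: 5->1, 7->2, 8->3, 17->4, 21->5, 26->6.5, 26->6.5, 27->8, 28->9, 29->10, 35->11, 36->12, 40->13
Step 2: Rank sum for X: R1 = 1 + 2 + 3 + 4 + 5 + 6.5 + 8 + 10 = 39.5.
Step 3: U_X = R1 - n1(n1+1)/2 = 39.5 - 8*9/2 = 39.5 - 36 = 3.5.
       U_Y = n1*n2 - U_X = 40 - 3.5 = 36.5.
Step 4: Ties are present, so use the tie-corrected normal approximation (with continuity correction) for the p-value.
Step 5: p-value = 0.019007; compare to alpha = 0.05. reject H0.

U_X = 3.5, p = 0.019007, reject H0 at alpha = 0.05.


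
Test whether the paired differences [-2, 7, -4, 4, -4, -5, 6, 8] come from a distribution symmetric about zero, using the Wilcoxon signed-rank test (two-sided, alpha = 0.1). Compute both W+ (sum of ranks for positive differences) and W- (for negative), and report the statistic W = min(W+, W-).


Step 1: Drop any zero differences (none here) and take |d_i|.
|d| = [2, 7, 4, 4, 4, 5, 6, 8]
Step 2: Midrank |d_i| (ties get averaged ranks).
ranks: |2|->1, |7|->7, |4|->3, |4|->3, |4|->3, |5|->5, |6|->6, |8|->8
Step 3: Attach original signs; sum ranks with positive sign and with negative sign.
W+ = 7 + 3 + 6 + 8 = 24
W- = 1 + 3 + 3 + 5 = 12
(Check: W+ + W- = 36 should equal n(n+1)/2 = 36.)
Step 4: Test statistic W = min(W+, W-) = 12.
Step 5: Ties in |d|, so use the tie-corrected normal approximation.
        E[W] = n(n+1)/4 = 8*9/4 = 18.
        Tie groups: |d|=4 (t=3); sum(t^3 - t) = 24.
        Var[W] = n(n+1)(2n+1)/24 - sum(t^3-t)/48 = 1224/24 - 24/48 = 50.5.
        z = (W - E[W]) / sqrt(Var[W]) = (12 - 18) / 7.1063 = -0.8443.
        Two-sided p = 2*Phi(z) = 0.398492.
Step 6: alpha = 0.1. fail to reject H0.

W+ = 24, W- = 12, W = min = 12, p = 0.398492, fail to reject H0.


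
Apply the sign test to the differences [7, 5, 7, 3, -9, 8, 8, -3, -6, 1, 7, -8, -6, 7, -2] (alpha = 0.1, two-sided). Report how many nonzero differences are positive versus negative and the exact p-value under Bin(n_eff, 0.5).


Step 1: Discard zero differences. Original n = 15; n_eff = number of nonzero differences = 15.
Nonzero differences (with sign): +7, +5, +7, +3, -9, +8, +8, -3, -6, +1, +7, -8, -6, +7, -2
Step 2: Count signs: positive = 9, negative = 6.
Step 3: Under H0: P(positive) = 0.5, so the number of positives S ~ Bin(15, 0.5).
Step 4: Two-sided exact p-value = sum of Bin(15,0.5) probabilities at or below the observed probability = 0.607239.
Step 5: alpha = 0.1. fail to reject H0.

n_eff = 15, pos = 9, neg = 6, p = 0.607239, fail to reject H0.


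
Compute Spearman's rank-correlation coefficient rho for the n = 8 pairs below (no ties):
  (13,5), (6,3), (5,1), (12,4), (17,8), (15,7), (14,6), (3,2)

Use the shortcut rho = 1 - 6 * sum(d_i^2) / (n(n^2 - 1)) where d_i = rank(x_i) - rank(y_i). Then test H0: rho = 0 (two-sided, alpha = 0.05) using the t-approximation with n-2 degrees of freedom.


Step 1: Rank x and y separately (midranks; no ties here).
rank(x): 13->5, 6->3, 5->2, 12->4, 17->8, 15->7, 14->6, 3->1
rank(y): 5->5, 3->3, 1->1, 4->4, 8->8, 7->7, 6->6, 2->2
Step 2: d_i = R_x(i) - R_y(i); compute d_i^2.
  (5-5)^2=0, (3-3)^2=0, (2-1)^2=1, (4-4)^2=0, (8-8)^2=0, (7-7)^2=0, (6-6)^2=0, (1-2)^2=1
sum(d^2) = 2.
Step 3: rho = 1 - 6*2 / (8*(8^2 - 1)) = 1 - 12/504 = 0.976190.
Step 4: Under H0, t = rho * sqrt((n-2)/(1-rho^2)) = 11.0235 ~ t(6).
Step 5: Two-sided p-value from the t-distribution with 6 df = 0.000033.
Step 6: alpha = 0.05. reject H0.

rho = 0.9762, p = 0.000033, reject H0 at alpha = 0.05.


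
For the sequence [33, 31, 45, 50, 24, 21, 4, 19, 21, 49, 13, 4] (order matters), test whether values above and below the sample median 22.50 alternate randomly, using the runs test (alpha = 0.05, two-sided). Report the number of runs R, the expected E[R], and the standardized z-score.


Step 1: Compute median = 22.50; label A = above, B = below.
Labels in order: AAAAABBBBABB  (n_A = 6, n_B = 6)
Step 2: Count runs R = 4.
Step 3: Under H0 (random ordering), E[R] = 2*n_A*n_B/(n_A+n_B) + 1 = 2*6*6/12 + 1 = 7.0000.
        Var[R] = 2*n_A*n_B*(2*n_A*n_B - n_A - n_B) / ((n_A+n_B)^2 * (n_A+n_B-1)) = 4320/1584 = 2.7273.
        SD[R] = 1.6514.
Step 4: Continuity-corrected z = (R + 0.5 - E[R]) / SD[R] = (4 + 0.5 - 7.0000) / 1.6514 = -1.5138.
Step 5: Two-sided p-value via normal approximation = 2*(1 - Phi(|z|)) = 0.130070.
Step 6: alpha = 0.05. fail to reject H0.

R = 4, z = -1.5138, p = 0.130070, fail to reject H0.


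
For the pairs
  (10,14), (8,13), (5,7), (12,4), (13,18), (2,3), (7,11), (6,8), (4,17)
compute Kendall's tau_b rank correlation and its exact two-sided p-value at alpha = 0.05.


Step 1: Enumerate the 36 unordered pairs (i,j) with i<j and classify each by sign(x_j-x_i) * sign(y_j-y_i).
  (1,2):dx=-2,dy=-1->C; (1,3):dx=-5,dy=-7->C; (1,4):dx=+2,dy=-10->D; (1,5):dx=+3,dy=+4->C
  (1,6):dx=-8,dy=-11->C; (1,7):dx=-3,dy=-3->C; (1,8):dx=-4,dy=-6->C; (1,9):dx=-6,dy=+3->D
  (2,3):dx=-3,dy=-6->C; (2,4):dx=+4,dy=-9->D; (2,5):dx=+5,dy=+5->C; (2,6):dx=-6,dy=-10->C
  (2,7):dx=-1,dy=-2->C; (2,8):dx=-2,dy=-5->C; (2,9):dx=-4,dy=+4->D; (3,4):dx=+7,dy=-3->D
  (3,5):dx=+8,dy=+11->C; (3,6):dx=-3,dy=-4->C; (3,7):dx=+2,dy=+4->C; (3,8):dx=+1,dy=+1->C
  (3,9):dx=-1,dy=+10->D; (4,5):dx=+1,dy=+14->C; (4,6):dx=-10,dy=-1->C; (4,7):dx=-5,dy=+7->D
  (4,8):dx=-6,dy=+4->D; (4,9):dx=-8,dy=+13->D; (5,6):dx=-11,dy=-15->C; (5,7):dx=-6,dy=-7->C
  (5,8):dx=-7,dy=-10->C; (5,9):dx=-9,dy=-1->C; (6,7):dx=+5,dy=+8->C; (6,8):dx=+4,dy=+5->C
  (6,9):dx=+2,dy=+14->C; (7,8):dx=-1,dy=-3->C; (7,9):dx=-3,dy=+6->D; (8,9):dx=-2,dy=+9->D
Step 2: C = 25, D = 11, total pairs = 36.
Step 3: tau = (C - D)/(n(n-1)/2) = (25 - 11)/36 = 0.388889.
Step 4: Exact two-sided p-value (enumerate n! = 362880 permutations of y under H0): p = 0.180181.
Step 5: alpha = 0.05. fail to reject H0.

tau_b = 0.3889 (C=25, D=11), p = 0.180181, fail to reject H0.


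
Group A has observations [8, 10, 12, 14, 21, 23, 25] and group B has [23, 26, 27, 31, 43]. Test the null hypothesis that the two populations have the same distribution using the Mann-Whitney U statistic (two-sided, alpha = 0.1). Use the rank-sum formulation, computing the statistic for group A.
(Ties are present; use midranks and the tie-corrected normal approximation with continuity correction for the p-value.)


Step 1: Combine and sort all 12 observations; assign midranks.
sorted (value, group): (8,X), (10,X), (12,X), (14,X), (21,X), (23,X), (23,Y), (25,X), (26,Y), (27,Y), (31,Y), (43,Y)
ranks: 8->1, 10->2, 12->3, 14->4, 21->5, 23->6.5, 23->6.5, 25->8, 26->9, 27->10, 31->11, 43->12
Step 2: Rank sum for X: R1 = 1 + 2 + 3 + 4 + 5 + 6.5 + 8 = 29.5.
Step 3: U_X = R1 - n1(n1+1)/2 = 29.5 - 7*8/2 = 29.5 - 28 = 1.5.
       U_Y = n1*n2 - U_X = 35 - 1.5 = 33.5.
Step 4: Ties are present, so use the tie-corrected normal approximation (with continuity correction) for the p-value.
Step 5: p-value = 0.011682; compare to alpha = 0.1. reject H0.

U_X = 1.5, p = 0.011682, reject H0 at alpha = 0.1.


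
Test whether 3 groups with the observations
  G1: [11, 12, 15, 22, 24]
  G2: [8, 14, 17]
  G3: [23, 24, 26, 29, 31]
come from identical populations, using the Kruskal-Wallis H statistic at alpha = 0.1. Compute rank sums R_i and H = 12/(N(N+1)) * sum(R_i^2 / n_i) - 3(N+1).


Step 1: Combine all N = 13 observations and assign midranks.
sorted (value, group, rank): (8,G2,1), (11,G1,2), (12,G1,3), (14,G2,4), (15,G1,5), (17,G2,6), (22,G1,7), (23,G3,8), (24,G1,9.5), (24,G3,9.5), (26,G3,11), (29,G3,12), (31,G3,13)
Step 2: Sum ranks within each group.
R_1 = 26.5 (n_1 = 5)
R_2 = 11 (n_2 = 3)
R_3 = 53.5 (n_3 = 5)
Step 3: H = 12/(N(N+1)) * sum(R_i^2/n_i) - 3(N+1)
     = 12/(13*14) * (26.5^2/5 + 11^2/3 + 53.5^2/5) - 3*14
     = 0.065934 * 753.233 - 42
     = 7.663736.
Step 4: Ties present; correction factor C = 1 - 6/(13^3 - 13) = 0.997253. Corrected H = 7.663736 / 0.997253 = 7.684848.
Step 5: Under H0, H ~ chi^2(2); p-value = 0.021442.
Step 6: alpha = 0.1. reject H0.

H = 7.6848, df = 2, p = 0.021442, reject H0.


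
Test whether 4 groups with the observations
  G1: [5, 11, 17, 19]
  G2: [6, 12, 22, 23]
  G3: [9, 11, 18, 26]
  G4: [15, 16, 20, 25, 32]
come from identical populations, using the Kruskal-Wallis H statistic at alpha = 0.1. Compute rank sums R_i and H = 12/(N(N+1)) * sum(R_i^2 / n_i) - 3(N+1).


Step 1: Combine all N = 17 observations and assign midranks.
sorted (value, group, rank): (5,G1,1), (6,G2,2), (9,G3,3), (11,G1,4.5), (11,G3,4.5), (12,G2,6), (15,G4,7), (16,G4,8), (17,G1,9), (18,G3,10), (19,G1,11), (20,G4,12), (22,G2,13), (23,G2,14), (25,G4,15), (26,G3,16), (32,G4,17)
Step 2: Sum ranks within each group.
R_1 = 25.5 (n_1 = 4)
R_2 = 35 (n_2 = 4)
R_3 = 33.5 (n_3 = 4)
R_4 = 59 (n_4 = 5)
Step 3: H = 12/(N(N+1)) * sum(R_i^2/n_i) - 3(N+1)
     = 12/(17*18) * (25.5^2/4 + 35^2/4 + 33.5^2/4 + 59^2/5) - 3*18
     = 0.039216 * 1445.58 - 54
     = 2.689216.
Step 4: Ties present; correction factor C = 1 - 6/(17^3 - 17) = 0.998775. Corrected H = 2.689216 / 0.998775 = 2.692515.
Step 5: Under H0, H ~ chi^2(3); p-value = 0.441501.
Step 6: alpha = 0.1. fail to reject H0.

H = 2.6925, df = 3, p = 0.441501, fail to reject H0.


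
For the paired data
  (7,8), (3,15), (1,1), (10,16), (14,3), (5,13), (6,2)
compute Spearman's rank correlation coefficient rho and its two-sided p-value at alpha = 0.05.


Step 1: Rank x and y separately (midranks; no ties here).
rank(x): 7->5, 3->2, 1->1, 10->6, 14->7, 5->3, 6->4
rank(y): 8->4, 15->6, 1->1, 16->7, 3->3, 13->5, 2->2
Step 2: d_i = R_x(i) - R_y(i); compute d_i^2.
  (5-4)^2=1, (2-6)^2=16, (1-1)^2=0, (6-7)^2=1, (7-3)^2=16, (3-5)^2=4, (4-2)^2=4
sum(d^2) = 42.
Step 3: rho = 1 - 6*42 / (7*(7^2 - 1)) = 1 - 252/336 = 0.250000.
Step 4: Under H0, t = rho * sqrt((n-2)/(1-rho^2)) = 0.5774 ~ t(5).
Step 5: Two-sided p-value from the t-distribution with 5 df = 0.588724.
Step 6: alpha = 0.05. fail to reject H0.

rho = 0.2500, p = 0.588724, fail to reject H0 at alpha = 0.05.


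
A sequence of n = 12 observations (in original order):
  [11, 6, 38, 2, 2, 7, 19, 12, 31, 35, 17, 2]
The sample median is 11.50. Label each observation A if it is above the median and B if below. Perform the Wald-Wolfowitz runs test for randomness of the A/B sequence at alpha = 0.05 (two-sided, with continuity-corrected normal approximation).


Step 1: Compute median = 11.50; label A = above, B = below.
Labels in order: BBABBBAAAAAB  (n_A = 6, n_B = 6)
Step 2: Count runs R = 5.
Step 3: Under H0 (random ordering), E[R] = 2*n_A*n_B/(n_A+n_B) + 1 = 2*6*6/12 + 1 = 7.0000.
        Var[R] = 2*n_A*n_B*(2*n_A*n_B - n_A - n_B) / ((n_A+n_B)^2 * (n_A+n_B-1)) = 4320/1584 = 2.7273.
        SD[R] = 1.6514.
Step 4: Continuity-corrected z = (R + 0.5 - E[R]) / SD[R] = (5 + 0.5 - 7.0000) / 1.6514 = -0.9083.
Step 5: Two-sided p-value via normal approximation = 2*(1 - Phi(|z|)) = 0.363722.
Step 6: alpha = 0.05. fail to reject H0.

R = 5, z = -0.9083, p = 0.363722, fail to reject H0.


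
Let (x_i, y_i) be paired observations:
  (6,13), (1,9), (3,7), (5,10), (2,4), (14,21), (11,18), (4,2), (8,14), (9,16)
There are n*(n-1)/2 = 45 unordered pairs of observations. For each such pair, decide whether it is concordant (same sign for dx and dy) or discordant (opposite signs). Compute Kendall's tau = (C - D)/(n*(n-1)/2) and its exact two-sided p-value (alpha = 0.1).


Step 1: Enumerate the 45 unordered pairs (i,j) with i<j and classify each by sign(x_j-x_i) * sign(y_j-y_i).
  (1,2):dx=-5,dy=-4->C; (1,3):dx=-3,dy=-6->C; (1,4):dx=-1,dy=-3->C; (1,5):dx=-4,dy=-9->C
  (1,6):dx=+8,dy=+8->C; (1,7):dx=+5,dy=+5->C; (1,8):dx=-2,dy=-11->C; (1,9):dx=+2,dy=+1->C
  (1,10):dx=+3,dy=+3->C; (2,3):dx=+2,dy=-2->D; (2,4):dx=+4,dy=+1->C; (2,5):dx=+1,dy=-5->D
  (2,6):dx=+13,dy=+12->C; (2,7):dx=+10,dy=+9->C; (2,8):dx=+3,dy=-7->D; (2,9):dx=+7,dy=+5->C
  (2,10):dx=+8,dy=+7->C; (3,4):dx=+2,dy=+3->C; (3,5):dx=-1,dy=-3->C; (3,6):dx=+11,dy=+14->C
  (3,7):dx=+8,dy=+11->C; (3,8):dx=+1,dy=-5->D; (3,9):dx=+5,dy=+7->C; (3,10):dx=+6,dy=+9->C
  (4,5):dx=-3,dy=-6->C; (4,6):dx=+9,dy=+11->C; (4,7):dx=+6,dy=+8->C; (4,8):dx=-1,dy=-8->C
  (4,9):dx=+3,dy=+4->C; (4,10):dx=+4,dy=+6->C; (5,6):dx=+12,dy=+17->C; (5,7):dx=+9,dy=+14->C
  (5,8):dx=+2,dy=-2->D; (5,9):dx=+6,dy=+10->C; (5,10):dx=+7,dy=+12->C; (6,7):dx=-3,dy=-3->C
  (6,8):dx=-10,dy=-19->C; (6,9):dx=-6,dy=-7->C; (6,10):dx=-5,dy=-5->C; (7,8):dx=-7,dy=-16->C
  (7,9):dx=-3,dy=-4->C; (7,10):dx=-2,dy=-2->C; (8,9):dx=+4,dy=+12->C; (8,10):dx=+5,dy=+14->C
  (9,10):dx=+1,dy=+2->C
Step 2: C = 40, D = 5, total pairs = 45.
Step 3: tau = (C - D)/(n(n-1)/2) = (40 - 5)/45 = 0.777778.
Step 4: Exact two-sided p-value (enumerate n! = 3628800 permutations of y under H0): p = 0.000946.
Step 5: alpha = 0.1. reject H0.

tau_b = 0.7778 (C=40, D=5), p = 0.000946, reject H0.


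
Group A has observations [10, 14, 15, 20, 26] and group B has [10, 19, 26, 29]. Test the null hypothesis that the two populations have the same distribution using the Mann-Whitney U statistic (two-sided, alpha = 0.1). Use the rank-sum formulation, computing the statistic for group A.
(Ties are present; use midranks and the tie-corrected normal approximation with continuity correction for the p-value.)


Step 1: Combine and sort all 9 observations; assign midranks.
sorted (value, group): (10,X), (10,Y), (14,X), (15,X), (19,Y), (20,X), (26,X), (26,Y), (29,Y)
ranks: 10->1.5, 10->1.5, 14->3, 15->4, 19->5, 20->6, 26->7.5, 26->7.5, 29->9
Step 2: Rank sum for X: R1 = 1.5 + 3 + 4 + 6 + 7.5 = 22.
Step 3: U_X = R1 - n1(n1+1)/2 = 22 - 5*6/2 = 22 - 15 = 7.
       U_Y = n1*n2 - U_X = 20 - 7 = 13.
Step 4: Ties are present, so use the tie-corrected normal approximation (with continuity correction) for the p-value.
Step 5: p-value = 0.536878; compare to alpha = 0.1. fail to reject H0.

U_X = 7, p = 0.536878, fail to reject H0 at alpha = 0.1.


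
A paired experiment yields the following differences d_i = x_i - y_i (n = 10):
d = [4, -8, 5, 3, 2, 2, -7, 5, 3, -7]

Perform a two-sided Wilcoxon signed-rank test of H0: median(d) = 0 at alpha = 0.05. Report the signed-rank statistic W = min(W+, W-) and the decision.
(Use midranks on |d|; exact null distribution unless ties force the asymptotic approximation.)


Step 1: Drop any zero differences (none here) and take |d_i|.
|d| = [4, 8, 5, 3, 2, 2, 7, 5, 3, 7]
Step 2: Midrank |d_i| (ties get averaged ranks).
ranks: |4|->5, |8|->10, |5|->6.5, |3|->3.5, |2|->1.5, |2|->1.5, |7|->8.5, |5|->6.5, |3|->3.5, |7|->8.5
Step 3: Attach original signs; sum ranks with positive sign and with negative sign.
W+ = 5 + 6.5 + 3.5 + 1.5 + 1.5 + 6.5 + 3.5 = 28
W- = 10 + 8.5 + 8.5 = 27
(Check: W+ + W- = 55 should equal n(n+1)/2 = 55.)
Step 4: Test statistic W = min(W+, W-) = 27.
Step 5: Ties in |d|, so use the tie-corrected normal approximation.
        E[W] = n(n+1)/4 = 10*11/4 = 27.5.
        Tie groups: |d|=2 (t=2), |d|=3 (t=2), |d|=5 (t=2), |d|=7 (t=2); sum(t^3 - t) = 24.
        Var[W] = n(n+1)(2n+1)/24 - sum(t^3-t)/48 = 2310/24 - 24/48 = 95.75.
        z = (W - E[W]) / sqrt(Var[W]) = (27 - 27.5) / 9.7852 = -0.0511.
        Two-sided p = 2*Phi(z) = 0.959248.
Step 6: alpha = 0.05. fail to reject H0.

W+ = 28, W- = 27, W = min = 27, p = 0.959248, fail to reject H0.


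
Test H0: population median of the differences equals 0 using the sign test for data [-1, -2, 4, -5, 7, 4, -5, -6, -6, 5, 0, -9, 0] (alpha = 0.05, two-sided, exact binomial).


Step 1: Discard zero differences. Original n = 13; n_eff = number of nonzero differences = 11.
Nonzero differences (with sign): -1, -2, +4, -5, +7, +4, -5, -6, -6, +5, -9
Step 2: Count signs: positive = 4, negative = 7.
Step 3: Under H0: P(positive) = 0.5, so the number of positives S ~ Bin(11, 0.5).
Step 4: Two-sided exact p-value = sum of Bin(11,0.5) probabilities at or below the observed probability = 0.548828.
Step 5: alpha = 0.05. fail to reject H0.

n_eff = 11, pos = 4, neg = 7, p = 0.548828, fail to reject H0.


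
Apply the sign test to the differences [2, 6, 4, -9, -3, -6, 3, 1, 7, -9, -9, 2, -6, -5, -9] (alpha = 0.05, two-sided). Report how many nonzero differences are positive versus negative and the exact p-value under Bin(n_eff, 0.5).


Step 1: Discard zero differences. Original n = 15; n_eff = number of nonzero differences = 15.
Nonzero differences (with sign): +2, +6, +4, -9, -3, -6, +3, +1, +7, -9, -9, +2, -6, -5, -9
Step 2: Count signs: positive = 7, negative = 8.
Step 3: Under H0: P(positive) = 0.5, so the number of positives S ~ Bin(15, 0.5).
Step 4: Two-sided exact p-value = sum of Bin(15,0.5) probabilities at or below the observed probability = 1.000000.
Step 5: alpha = 0.05. fail to reject H0.

n_eff = 15, pos = 7, neg = 8, p = 1.000000, fail to reject H0.
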